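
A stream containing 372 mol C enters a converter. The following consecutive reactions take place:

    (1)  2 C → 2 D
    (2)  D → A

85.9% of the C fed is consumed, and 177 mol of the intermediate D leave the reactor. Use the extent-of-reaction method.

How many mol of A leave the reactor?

Conversion of C: C consumed = 2ξ₁ = 0.859 × 372 → ξ₁ = 159.8 mol.
D balance: n_D = 0 + 2ξ₁ − 1ξ₂ = 177 → ξ₂ = (2·159.8 − 177)/1 = 142.5 mol.
Outlet amounts (n = n₀ + Σ ν·ξ):
  C: 372 − 2(159.8) = 52.45
  D: 0 + 2(159.8) − 1(142.5) = 177
  A: 0 + 1(142.5) = 142.5

143 mol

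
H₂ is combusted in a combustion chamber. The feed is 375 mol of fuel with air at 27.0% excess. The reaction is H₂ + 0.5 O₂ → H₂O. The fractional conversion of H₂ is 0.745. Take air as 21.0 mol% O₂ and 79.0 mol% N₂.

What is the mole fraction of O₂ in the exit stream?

0.0719

Stoichiometric O₂ = 0.5 × 375 = 187.5 mol; O₂ fed = 187.5 × 1.270 = 238.1 mol.
N₂ fed = 238.1 × 79/21 = 895.8 mol.
Fuel reacted = 0.745 × 375 → ξ = 279.4 mol.
Outlet (n = n₀ + ν ξ):
  H₂: 375 − 1(279.4) = 95.62
  O₂: 238.1 − 0.5(279.4) = 98.44
  N₂: 895.8 (inert)
  H₂O: 0 + 1(279.4) = 279.4
Total out = 1369 mol; y_O₂ = 98.44 / 1369 = 0.07189.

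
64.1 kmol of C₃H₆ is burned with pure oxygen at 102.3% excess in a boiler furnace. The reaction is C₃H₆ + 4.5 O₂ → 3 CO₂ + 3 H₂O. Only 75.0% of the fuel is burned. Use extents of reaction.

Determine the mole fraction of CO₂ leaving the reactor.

0.215

Stoichiometric O₂ = 4.5 × 64.1 = 288.4 kmol; O₂ fed = 288.4 × 2.023 = 583.5 kmol.
Fuel reacted = 0.75 × 64.1 → ξ = 48.07 kmol.
Outlet (n = n₀ + ν ξ):
  C₃H₆: 64.1 − 1(48.07) = 16.02
  O₂: 583.5 − 4.5(48.07) = 367.2
  CO₂: 0 + 3(48.07) = 144.2
  H₂O: 0 + 3(48.07) = 144.2
Total out = 671.7 kmol; y_CO₂ = 144.2 / 671.7 = 0.2147.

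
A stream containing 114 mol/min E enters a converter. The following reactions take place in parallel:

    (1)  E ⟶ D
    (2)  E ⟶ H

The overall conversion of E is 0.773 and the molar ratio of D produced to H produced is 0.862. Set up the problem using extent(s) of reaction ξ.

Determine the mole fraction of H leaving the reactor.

0.415

Conversion of E: E consumed = 0.773 × 114 = 88.12 mol/min = 1ξ₁ + 1ξ₂.
Selectivity: 1ξ₁ / (1ξ₂) = 0.862 → ξ₁ = 0.862 ξ₂.
Substitute: (1·0.862 + 1) ξ₂ = 88.12 → ξ₂ = 47.33 mol/min, ξ₁ = 40.8 mol/min.
Outlet amounts (n = n₀ + Σ ν·ξ):
  E: 114 − 1(40.8) − 1(47.33) = 25.88
  D: 0 + 1(40.8) = 40.8
  H: 0 + 1(47.33) = 47.33
Total out = 114 mol/min; y_H = 47.33 / 114 = 0.4151.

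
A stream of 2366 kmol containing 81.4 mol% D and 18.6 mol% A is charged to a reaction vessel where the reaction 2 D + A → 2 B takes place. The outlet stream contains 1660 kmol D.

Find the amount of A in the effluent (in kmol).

307 kmol

For D: n = n₀ − 2ξ → 1660 = 1926 − 2ξ, giving ξ = 133 kmol.
Outlet amounts (n = n₀ + ν ξ):
  D: 1926 − 2(133) = 1660
  A: 440.1 − 1(133) = 307.1
  B: 0 + 2(133) = 265.9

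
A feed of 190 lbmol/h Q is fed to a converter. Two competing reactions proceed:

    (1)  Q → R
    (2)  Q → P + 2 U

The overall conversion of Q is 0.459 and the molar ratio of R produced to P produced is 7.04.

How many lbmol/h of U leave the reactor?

21.7 lbmol/h

Conversion of Q: Q consumed = 0.459 × 190 = 87.21 lbmol/h = 1ξ₁ + 1ξ₂.
Selectivity: 1ξ₁ / (1ξ₂) = 7.04 → ξ₁ = 7.04 ξ₂.
Substitute: (1·7.04 + 1) ξ₂ = 87.21 → ξ₂ = 10.85 lbmol/h, ξ₁ = 76.36 lbmol/h.
Outlet amounts (n = n₀ + Σ ν·ξ):
  Q: 190 − 1(76.36) − 1(10.85) = 102.8
  R: 0 + 1(76.36) = 76.36
  P: 0 + 1(10.85) = 10.85
  U: 0 + 2(10.85) = 21.69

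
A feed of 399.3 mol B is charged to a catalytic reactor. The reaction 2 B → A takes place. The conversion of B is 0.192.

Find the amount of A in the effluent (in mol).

38.3 mol

B reacted = 0.192 × 399.3 = 76.67 mol; ν_B = −2, so ξ = 76.67/2 = 38.33 mol.
Outlet amounts (n = n₀ + ν ξ):
  B: 399.3 − 2(38.33) = 322.6
  A: 0 + 1(38.33) = 38.33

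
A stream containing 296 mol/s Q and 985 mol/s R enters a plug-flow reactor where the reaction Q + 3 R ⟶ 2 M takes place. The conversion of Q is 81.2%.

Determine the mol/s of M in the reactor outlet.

481 mol/s

Q reacted = 0.812 × 296 = 240.4 mol/s; ν_Q = −1, so ξ = 240.4/1 = 240.4 mol/s.
Outlet amounts (n = n₀ + ν ξ):
  Q: 296 − 1(240.4) = 55.65
  R: 985 − 3(240.4) = 263.9
  M: 0 + 2(240.4) = 480.7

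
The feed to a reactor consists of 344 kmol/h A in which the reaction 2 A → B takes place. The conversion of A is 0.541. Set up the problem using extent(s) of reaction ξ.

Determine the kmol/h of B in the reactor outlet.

93.1 kmol/h

A reacted = 0.541 × 344 = 186.1 kmol/h; ν_A = −2, so ξ = 186.1/2 = 93.05 kmol/h.
Outlet amounts (n = n₀ + ν ξ):
  A: 344 − 2(93.05) = 157.9
  B: 0 + 1(93.05) = 93.05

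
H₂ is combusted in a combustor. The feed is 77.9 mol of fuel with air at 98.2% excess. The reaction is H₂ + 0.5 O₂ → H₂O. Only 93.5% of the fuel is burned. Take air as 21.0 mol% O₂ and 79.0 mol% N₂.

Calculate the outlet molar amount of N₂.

290 mol

Stoichiometric O₂ = 0.5 × 77.9 = 38.95 mol; O₂ fed = 38.95 × 1.982 = 77.2 mol.
N₂ fed = 77.2 × 79/21 = 290.4 mol.
Fuel reacted = 0.935 × 77.9 → ξ = 72.84 mol.
Outlet (n = n₀ + ν ξ):
  H₂: 77.9 − 1(72.84) = 5.063
  O₂: 77.2 − 0.5(72.84) = 40.78
  N₂: 290.4 (inert)
  H₂O: 0 + 1(72.84) = 72.84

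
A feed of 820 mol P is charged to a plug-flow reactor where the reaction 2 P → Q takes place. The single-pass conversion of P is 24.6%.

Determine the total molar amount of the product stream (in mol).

719 mol

P reacted = 0.246 × 820 = 201.7 mol; ν_P = −2, so ξ = 201.7/2 = 100.9 mol.
Outlet amounts (n = n₀ + ν ξ):
  P: 820 − 2(100.9) = 618.3
  Q: 0 + 1(100.9) = 100.9
Total out = 618.3 + 100.9 = 719.1 mol.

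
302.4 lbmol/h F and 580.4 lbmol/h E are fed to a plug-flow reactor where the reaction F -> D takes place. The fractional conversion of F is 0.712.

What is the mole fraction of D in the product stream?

F reacted = 0.712 × 302.4 = 215.3 lbmol/h; ν_F = −1, so ξ = 215.3/1 = 215.3 lbmol/h.
Outlet amounts (n = n₀ + ν ξ):
  F: 302.4 − 1(215.3) = 87.09
  D: 0 + 1(215.3) = 215.3
  E: 580.4 (inert)
Total out = 882.8 lbmol/h; y_D = 215.3 / 882.8 = 0.2439.

0.244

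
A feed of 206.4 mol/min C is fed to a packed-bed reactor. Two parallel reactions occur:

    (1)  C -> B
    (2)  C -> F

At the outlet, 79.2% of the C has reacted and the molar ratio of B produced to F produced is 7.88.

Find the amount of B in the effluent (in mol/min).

Conversion of C: C consumed = 0.792 × 206.4 = 163.5 mol/min = 1ξ₁ + 1ξ₂.
Selectivity: 1ξ₁ / (1ξ₂) = 7.88 → ξ₁ = 7.88 ξ₂.
Substitute: (1·7.88 + 1) ξ₂ = 163.5 → ξ₂ = 18.41 mol/min, ξ₁ = 145.1 mol/min.
Outlet amounts (n = n₀ + Σ ν·ξ):
  C: 206.4 − 1(145.1) − 1(18.41) = 42.93
  B: 0 + 1(145.1) = 145.1
  F: 0 + 1(18.41) = 18.41

145 mol/min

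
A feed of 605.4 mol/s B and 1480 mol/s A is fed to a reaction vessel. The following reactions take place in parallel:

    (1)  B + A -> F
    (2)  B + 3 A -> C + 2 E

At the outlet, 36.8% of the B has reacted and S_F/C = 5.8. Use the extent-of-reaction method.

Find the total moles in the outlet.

Conversion of B: B consumed = 0.368 × 605.4 = 222.8 mol/s = 1ξ₁ + 1ξ₂.
Selectivity: 1ξ₁ / (1ξ₂) = 5.8 → ξ₁ = 5.8 ξ₂.
Substitute: (1·5.8 + 1) ξ₂ = 222.8 → ξ₂ = 32.76 mol/s, ξ₁ = 190 mol/s.
Outlet amounts (n = n₀ + Σ ν·ξ):
  B: 605.4 − 1(190) − 1(32.76) = 382.6
  A: 1480 − 1(190) − 3(32.76) = 1192
  F: 0 + 1(190) = 190
  C: 0 + 1(32.76) = 32.76
  E: 0 + 2(32.76) = 65.53
Total out = 382.6 + 1192 + 190 + 32.76 + 65.53 = 1863 mol/s.

1860 mol/s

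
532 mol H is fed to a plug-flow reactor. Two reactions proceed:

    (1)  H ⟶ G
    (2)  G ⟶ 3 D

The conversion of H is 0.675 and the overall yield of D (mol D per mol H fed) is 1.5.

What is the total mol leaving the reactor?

1060 mol

Conversion of H: H consumed = 1ξ₁ = 0.675 × 532 → ξ₁ = 359.1 mol.
Yield of D: 3ξ₂ / 532 = 1.5 → ξ₂ = 266 mol.
Outlet amounts (n = n₀ + Σ ν·ξ):
  H: 532 − 1(359.1) = 172.9
  G: 0 + 1(359.1) − 1(266) = 93.1
  D: 0 + 3(266) = 798
Total out = 172.9 + 93.1 + 798 = 1064 mol.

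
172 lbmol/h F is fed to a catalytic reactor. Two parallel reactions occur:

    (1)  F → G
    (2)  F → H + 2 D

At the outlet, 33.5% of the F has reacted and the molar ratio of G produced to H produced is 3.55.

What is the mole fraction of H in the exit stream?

0.0642

Conversion of F: F consumed = 0.335 × 172 = 57.62 lbmol/h = 1ξ₁ + 1ξ₂.
Selectivity: 1ξ₁ / (1ξ₂) = 3.55 → ξ₁ = 3.55 ξ₂.
Substitute: (1·3.55 + 1) ξ₂ = 57.62 → ξ₂ = 12.66 lbmol/h, ξ₁ = 44.96 lbmol/h.
Outlet amounts (n = n₀ + Σ ν·ξ):
  F: 172 − 1(44.96) − 1(12.66) = 114.4
  G: 0 + 1(44.96) = 44.96
  H: 0 + 1(12.66) = 12.66
  D: 0 + 2(12.66) = 25.33
Total out = 197.3 lbmol/h; y_H = 12.66 / 197.3 = 0.06418.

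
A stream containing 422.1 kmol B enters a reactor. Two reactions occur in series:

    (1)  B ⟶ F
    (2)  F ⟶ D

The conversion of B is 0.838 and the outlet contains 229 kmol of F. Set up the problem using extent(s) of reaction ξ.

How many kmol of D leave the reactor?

125 kmol

Conversion of B: B consumed = 1ξ₁ = 0.838 × 422.1 → ξ₁ = 353.7 kmol.
F balance: n_F = 0 + 1ξ₁ − 1ξ₂ = 229 → ξ₂ = (1·353.7 − 229)/1 = 124.7 kmol.
Outlet amounts (n = n₀ + Σ ν·ξ):
  B: 422.1 − 1(353.7) = 68.38
  F: 0 + 1(353.7) − 1(124.7) = 229
  D: 0 + 1(124.7) = 124.7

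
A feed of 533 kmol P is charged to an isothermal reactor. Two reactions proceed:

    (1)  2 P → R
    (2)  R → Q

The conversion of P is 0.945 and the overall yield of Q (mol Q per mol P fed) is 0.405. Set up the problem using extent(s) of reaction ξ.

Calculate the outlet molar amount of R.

36 kmol

Conversion of P: P consumed = 2ξ₁ = 0.945 × 533 → ξ₁ = 251.8 kmol.
Yield of Q: 1ξ₂ / 533 = 0.405 → ξ₂ = 215.9 kmol.
Outlet amounts (n = n₀ + Σ ν·ξ):
  P: 533 − 2(251.8) = 29.31
  R: 0 + 1(251.8) − 1(215.9) = 35.98
  Q: 0 + 1(215.9) = 215.9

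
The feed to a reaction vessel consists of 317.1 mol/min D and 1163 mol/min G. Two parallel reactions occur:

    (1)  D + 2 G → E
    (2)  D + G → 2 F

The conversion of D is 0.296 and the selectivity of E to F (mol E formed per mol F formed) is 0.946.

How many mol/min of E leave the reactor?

Conversion of D: D consumed = 0.296 × 317.1 = 93.86 mol/min = 1ξ₁ + 1ξ₂.
Selectivity: 1ξ₁ / (2ξ₂) = 0.946 → ξ₁ = 1.892 ξ₂.
Substitute: (1·1.892 + 1) ξ₂ = 93.86 → ξ₂ = 32.46 mol/min, ξ₁ = 61.41 mol/min.
Outlet amounts (n = n₀ + Σ ν·ξ):
  D: 317.1 − 1(61.41) − 1(32.46) = 223.2
  G: 1163 − 2(61.41) − 1(32.46) = 1008
  E: 0 + 1(61.41) = 61.41
  F: 0 + 2(32.46) = 64.91

61.4 mol/min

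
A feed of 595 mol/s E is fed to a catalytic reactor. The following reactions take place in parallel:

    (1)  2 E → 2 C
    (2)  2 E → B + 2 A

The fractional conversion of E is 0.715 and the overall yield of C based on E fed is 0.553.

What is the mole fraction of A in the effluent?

0.15

Yield of C: 2ξ₁ / 595 = 0.553 → ξ₁ = 164.5 mol/s.
Conversion of E: 2ξ₁ + 2ξ₂ = 0.715 × 595 = 425.4 → ξ₂ = 48.19 mol/s.
Outlet amounts (n = n₀ + Σ ν·ξ):
  E: 595 − 2(164.5) − 2(48.19) = 169.6
  C: 0 + 2(164.5) = 329
  B: 0 + 1(48.19) = 48.19
  A: 0 + 2(48.19) = 96.39
Total out = 643.2 mol/s; y_A = 96.39 / 643.2 = 0.1499.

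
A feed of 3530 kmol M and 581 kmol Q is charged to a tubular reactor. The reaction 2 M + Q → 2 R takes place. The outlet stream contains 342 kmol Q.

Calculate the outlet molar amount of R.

For Q: n = n₀ − 1ξ → 342 = 581 − 1ξ, giving ξ = 239 kmol.
Outlet amounts (n = n₀ + ν ξ):
  M: 3530 − 2(239) = 3052
  Q: 581 − 1(239) = 342
  R: 0 + 2(239) = 478

478 kmol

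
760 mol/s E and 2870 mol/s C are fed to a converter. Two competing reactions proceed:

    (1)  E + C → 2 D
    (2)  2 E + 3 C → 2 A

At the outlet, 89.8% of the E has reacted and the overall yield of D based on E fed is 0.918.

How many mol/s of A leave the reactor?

334 mol/s

Yield of D: 2ξ₁ / 760 = 0.918 → ξ₁ = 348.8 mol/s.
Conversion of E: 1ξ₁ + 2ξ₂ = 0.898 × 760 = 682.5 → ξ₂ = 166.8 mol/s.
Outlet amounts (n = n₀ + Σ ν·ξ):
  E: 760 − 1(348.8) − 2(166.8) = 77.52
  C: 2870 − 1(348.8) − 3(166.8) = 2021
  D: 0 + 2(348.8) = 697.7
  A: 0 + 2(166.8) = 333.6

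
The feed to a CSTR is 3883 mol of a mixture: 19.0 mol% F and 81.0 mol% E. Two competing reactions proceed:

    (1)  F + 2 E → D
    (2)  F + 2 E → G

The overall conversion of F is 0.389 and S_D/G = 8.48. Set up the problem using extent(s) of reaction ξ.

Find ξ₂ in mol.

ξ₂ = 30.3 mol

Conversion of F: F consumed = 0.389 × 737.8 = 287 mol = 1ξ₁ + 1ξ₂.
Selectivity: 1ξ₁ / (1ξ₂) = 8.48 → ξ₁ = 8.48 ξ₂.
Substitute: (1·8.48 + 1) ξ₂ = 287 → ξ₂ = 30.27 mol, ξ₁ = 256.7 mol.
Outlet amounts (n = n₀ + Σ ν·ξ):
  F: 737.8 − 1(256.7) − 1(30.27) = 450.8
  E: 3145 − 2(256.7) − 2(30.27) = 2571
  D: 0 + 1(256.7) = 256.7
  G: 0 + 1(30.27) = 30.27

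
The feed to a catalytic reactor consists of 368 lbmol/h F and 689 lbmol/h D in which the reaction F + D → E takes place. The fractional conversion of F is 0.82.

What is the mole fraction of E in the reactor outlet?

0.4

F reacted = 0.82 × 368 = 301.8 lbmol/h; ν_F = −1, so ξ = 301.8/1 = 301.8 lbmol/h.
Outlet amounts (n = n₀ + ν ξ):
  F: 368 − 1(301.8) = 66.24
  D: 689 − 1(301.8) = 387.2
  E: 0 + 1(301.8) = 301.8
Total out = 755.2 lbmol/h; y_E = 301.8 / 755.2 = 0.3996.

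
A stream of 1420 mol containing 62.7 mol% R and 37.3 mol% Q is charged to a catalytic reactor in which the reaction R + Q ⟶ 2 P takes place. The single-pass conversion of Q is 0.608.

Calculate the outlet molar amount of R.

568 mol

Q reacted = 0.608 × 529.7 = 322 mol; ν_Q = −1, so ξ = 322/1 = 322 mol.
Outlet amounts (n = n₀ + ν ξ):
  R: 890.3 − 1(322) = 568.3
  Q: 529.7 − 1(322) = 207.6
  P: 0 + 2(322) = 644.1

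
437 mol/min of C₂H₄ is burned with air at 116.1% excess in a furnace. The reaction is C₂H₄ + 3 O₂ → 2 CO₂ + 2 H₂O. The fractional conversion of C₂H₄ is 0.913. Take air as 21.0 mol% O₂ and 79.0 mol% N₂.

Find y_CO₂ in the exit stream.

Stoichiometric O₂ = 3 × 437 = 1311 mol/min; O₂ fed = 1311 × 2.161 = 2833 mol/min.
N₂ fed = 2833 × 79/21 = 10660 mol/min.
Fuel reacted = 0.913 × 437 → ξ = 399 mol/min.
Outlet (n = n₀ + ν ξ):
  C₂H₄: 437 − 1(399) = 38.02
  O₂: 2833 − 3(399) = 1636
  N₂: 10660 (inert)
  CO₂: 0 + 2(399) = 798
  H₂O: 0 + 2(399) = 798
Total out = 13930 mol/min; y_CO₂ = 798 / 13930 = 0.05729.

0.0573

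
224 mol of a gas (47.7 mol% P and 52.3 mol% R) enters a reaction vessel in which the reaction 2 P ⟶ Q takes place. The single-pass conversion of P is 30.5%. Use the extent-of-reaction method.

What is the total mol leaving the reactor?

P reacted = 0.305 × 106.8 = 32.59 mol; ν_P = −2, so ξ = 32.59/2 = 16.29 mol.
Outlet amounts (n = n₀ + ν ξ):
  P: 106.8 − 2(16.29) = 74.26
  Q: 0 + 1(16.29) = 16.29
  R: 117.2 (inert)
Total out = 74.26 + 16.29 + 117.2 = 207.7 mol.

208 mol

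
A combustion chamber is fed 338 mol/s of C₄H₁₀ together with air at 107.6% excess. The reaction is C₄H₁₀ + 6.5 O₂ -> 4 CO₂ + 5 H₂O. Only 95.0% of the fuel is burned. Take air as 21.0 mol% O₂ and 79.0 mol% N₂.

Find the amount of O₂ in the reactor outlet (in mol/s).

2470 mol/s

Stoichiometric O₂ = 6.5 × 338 = 2197 mol/s; O₂ fed = 2197 × 2.076 = 4561 mol/s.
N₂ fed = 4561 × 79/21 = 17160 mol/s.
Fuel reacted = 0.95 × 338 → ξ = 321.1 mol/s.
Outlet (n = n₀ + ν ξ):
  C₄H₁₀: 338 − 1(321.1) = 16.9
  O₂: 4561 − 6.5(321.1) = 2474
  N₂: 17160 (inert)
  CO₂: 0 + 4(321.1) = 1284
  H₂O: 0 + 5(321.1) = 1605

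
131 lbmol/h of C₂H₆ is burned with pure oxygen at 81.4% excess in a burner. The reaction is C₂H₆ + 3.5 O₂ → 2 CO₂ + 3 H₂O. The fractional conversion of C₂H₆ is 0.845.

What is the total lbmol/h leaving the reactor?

Stoichiometric O₂ = 3.5 × 131 = 458.5 lbmol/h; O₂ fed = 458.5 × 1.814 = 831.7 lbmol/h.
Fuel reacted = 0.845 × 131 → ξ = 110.7 lbmol/h.
Outlet (n = n₀ + ν ξ):
  C₂H₆: 131 − 1(110.7) = 20.31
  O₂: 831.7 − 3.5(110.7) = 444.3
  CO₂: 0 + 2(110.7) = 221.4
  H₂O: 0 + 3(110.7) = 332.1
Total out = 20.31 + 444.3 + 221.4 + 332.1 = 1018 lbmol/h.

1020 lbmol/h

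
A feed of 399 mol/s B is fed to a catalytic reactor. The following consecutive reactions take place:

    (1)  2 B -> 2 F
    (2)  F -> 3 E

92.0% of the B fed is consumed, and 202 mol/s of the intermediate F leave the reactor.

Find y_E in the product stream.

0.679

Conversion of B: B consumed = 2ξ₁ = 0.92 × 399 → ξ₁ = 183.5 mol/s.
F balance: n_F = 0 + 2ξ₁ − 1ξ₂ = 202 → ξ₂ = (2·183.5 − 202)/1 = 165.1 mol/s.
Outlet amounts (n = n₀ + Σ ν·ξ):
  B: 399 − 2(183.5) = 31.92
  F: 0 + 2(183.5) − 1(165.1) = 202
  E: 0 + 3(165.1) = 495.2
Total out = 729.2 mol/s; y_E = 495.2 / 729.2 = 0.6792.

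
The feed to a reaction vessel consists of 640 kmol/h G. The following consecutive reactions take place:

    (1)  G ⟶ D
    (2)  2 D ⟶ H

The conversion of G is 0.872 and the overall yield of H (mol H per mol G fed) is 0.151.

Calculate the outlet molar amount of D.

365 kmol/h

Conversion of G: G consumed = 1ξ₁ = 0.872 × 640 → ξ₁ = 558.1 kmol/h.
Yield of H: 1ξ₂ / 640 = 0.151 → ξ₂ = 96.64 kmol/h.
Outlet amounts (n = n₀ + Σ ν·ξ):
  G: 640 − 1(558.1) = 81.92
  D: 0 + 1(558.1) − 2(96.64) = 364.8
  H: 0 + 1(96.64) = 96.64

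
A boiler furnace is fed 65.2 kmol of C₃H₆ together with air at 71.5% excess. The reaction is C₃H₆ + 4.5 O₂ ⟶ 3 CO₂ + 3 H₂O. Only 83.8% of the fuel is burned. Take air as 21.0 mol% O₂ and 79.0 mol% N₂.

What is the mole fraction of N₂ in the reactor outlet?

Stoichiometric O₂ = 4.5 × 65.2 = 293.4 kmol; O₂ fed = 293.4 × 1.715 = 503.2 kmol.
N₂ fed = 503.2 × 79/21 = 1893 kmol.
Fuel reacted = 0.838 × 65.2 → ξ = 54.64 kmol.
Outlet (n = n₀ + ν ξ):
  C₃H₆: 65.2 − 1(54.64) = 10.56
  O₂: 503.2 − 4.5(54.64) = 257.3
  N₂: 1893 (inert)
  CO₂: 0 + 3(54.64) = 163.9
  H₂O: 0 + 3(54.64) = 163.9
Total out = 2489 kmol; y_N₂ = 1893 / 2489 = 0.7606.

0.761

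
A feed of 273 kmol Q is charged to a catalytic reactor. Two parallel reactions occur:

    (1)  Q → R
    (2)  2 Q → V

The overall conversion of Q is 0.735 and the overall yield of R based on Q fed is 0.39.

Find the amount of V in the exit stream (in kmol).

Yield of R: 1ξ₁ / 273 = 0.39 → ξ₁ = 106.5 kmol.
Conversion of Q: 1ξ₁ + 2ξ₂ = 0.735 × 273 = 200.7 → ξ₂ = 47.09 kmol.
Outlet amounts (n = n₀ + Σ ν·ξ):
  Q: 273 − 1(106.5) − 2(47.09) = 72.34
  R: 0 + 1(106.5) = 106.5
  V: 0 + 1(47.09) = 47.09

47.1 kmol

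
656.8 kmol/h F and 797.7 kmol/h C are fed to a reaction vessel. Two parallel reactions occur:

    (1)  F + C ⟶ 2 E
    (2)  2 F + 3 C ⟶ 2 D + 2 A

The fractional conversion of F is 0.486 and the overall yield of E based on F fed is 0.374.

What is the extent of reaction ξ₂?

ξ₂ = 98.2 kmol/h

Yield of E: 2ξ₁ / 656.8 = 0.374 → ξ₁ = 122.8 kmol/h.
Conversion of F: 1ξ₁ + 2ξ₂ = 0.486 × 656.8 = 319.2 → ξ₂ = 98.19 kmol/h.
Outlet amounts (n = n₀ + Σ ν·ξ):
  F: 656.8 − 1(122.8) − 2(98.19) = 337.6
  C: 797.7 − 1(122.8) − 3(98.19) = 380.3
  E: 0 + 2(122.8) = 245.6
  D: 0 + 2(98.19) = 196.4
  A: 0 + 2(98.19) = 196.4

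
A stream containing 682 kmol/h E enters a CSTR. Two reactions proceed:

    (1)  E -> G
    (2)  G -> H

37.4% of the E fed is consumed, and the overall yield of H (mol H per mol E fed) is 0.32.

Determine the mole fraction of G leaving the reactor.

Conversion of E: E consumed = 1ξ₁ = 0.374 × 682 → ξ₁ = 255.1 kmol/h.
Yield of H: 1ξ₂ / 682 = 0.32 → ξ₂ = 218.2 kmol/h.
Outlet amounts (n = n₀ + Σ ν·ξ):
  E: 682 − 1(255.1) = 426.9
  G: 0 + 1(255.1) − 1(218.2) = 36.83
  H: 0 + 1(218.2) = 218.2
Total out = 682 kmol/h; y_G = 36.83 / 682 = 0.054.

0.054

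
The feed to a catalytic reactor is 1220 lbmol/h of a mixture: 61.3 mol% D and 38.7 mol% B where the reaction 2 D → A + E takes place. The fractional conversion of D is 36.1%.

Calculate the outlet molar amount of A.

D reacted = 0.361 × 747.9 = 270 lbmol/h; ν_D = −2, so ξ = 270/2 = 135 lbmol/h.
Outlet amounts (n = n₀ + ν ξ):
  D: 747.9 − 2(135) = 477.9
  A: 0 + 1(135) = 135
  E: 0 + 1(135) = 135
  B: 472.1 (inert)

135 lbmol/h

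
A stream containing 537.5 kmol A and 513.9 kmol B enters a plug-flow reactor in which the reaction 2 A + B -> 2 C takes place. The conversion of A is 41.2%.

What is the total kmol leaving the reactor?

A reacted = 0.412 × 537.5 = 221.4 kmol; ν_A = −2, so ξ = 221.4/2 = 110.7 kmol.
Outlet amounts (n = n₀ + ν ξ):
  A: 537.5 − 2(110.7) = 316.1
  B: 513.9 − 1(110.7) = 403.2
  C: 0 + 2(110.7) = 221.4
Total out = 316.1 + 403.2 + 221.4 = 940.7 kmol.

941 kmol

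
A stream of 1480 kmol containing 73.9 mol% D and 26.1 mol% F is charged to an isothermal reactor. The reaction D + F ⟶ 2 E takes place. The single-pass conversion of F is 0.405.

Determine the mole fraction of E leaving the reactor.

F reacted = 0.405 × 386.3 = 156.4 kmol; ν_F = −1, so ξ = 156.4/1 = 156.4 kmol.
Outlet amounts (n = n₀ + ν ξ):
  D: 1094 − 1(156.4) = 937.3
  F: 386.3 − 1(156.4) = 229.8
  E: 0 + 2(156.4) = 312.9
Total out = 1480 kmol; y_E = 312.9 / 1480 = 0.2114.

0.211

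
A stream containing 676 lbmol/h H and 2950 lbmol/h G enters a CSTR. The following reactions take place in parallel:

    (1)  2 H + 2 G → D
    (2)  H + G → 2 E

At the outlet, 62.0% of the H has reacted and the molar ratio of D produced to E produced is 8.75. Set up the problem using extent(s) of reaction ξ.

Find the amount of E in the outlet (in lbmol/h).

Conversion of H: H consumed = 0.62 × 676 = 419.1 lbmol/h = 2ξ₁ + 1ξ₂.
Selectivity: 1ξ₁ / (2ξ₂) = 8.75 → ξ₁ = 17.5 ξ₂.
Substitute: (2·17.5 + 1) ξ₂ = 419.1 → ξ₂ = 11.64 lbmol/h, ξ₁ = 203.7 lbmol/h.
Outlet amounts (n = n₀ + Σ ν·ξ):
  H: 676 − 2(203.7) − 1(11.64) = 256.9
  G: 2950 − 2(203.7) − 1(11.64) = 2531
  D: 0 + 1(203.7) = 203.7
  E: 0 + 2(11.64) = 23.28

23.3 lbmol/h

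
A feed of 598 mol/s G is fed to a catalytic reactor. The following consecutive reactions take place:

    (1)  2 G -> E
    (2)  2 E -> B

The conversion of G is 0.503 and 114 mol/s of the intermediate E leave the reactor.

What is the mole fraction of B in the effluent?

0.0424

Conversion of G: G consumed = 2ξ₁ = 0.503 × 598 → ξ₁ = 150.4 mol/s.
E balance: n_E = 0 + 1ξ₁ − 2ξ₂ = 114 → ξ₂ = (1·150.4 − 114)/2 = 18.2 mol/s.
Outlet amounts (n = n₀ + Σ ν·ξ):
  G: 598 − 2(150.4) = 297.2
  E: 0 + 1(150.4) − 2(18.2) = 114
  B: 0 + 1(18.2) = 18.2
Total out = 429.4 mol/s; y_B = 18.2 / 429.4 = 0.04238.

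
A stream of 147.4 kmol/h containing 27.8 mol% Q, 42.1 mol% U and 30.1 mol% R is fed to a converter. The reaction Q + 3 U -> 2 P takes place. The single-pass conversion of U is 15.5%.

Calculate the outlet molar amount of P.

U reacted = 0.155 × 62.06 = 9.619 kmol/h; ν_U = −3, so ξ = 9.619/3 = 3.206 kmol/h.
Outlet amounts (n = n₀ + ν ξ):
  Q: 40.98 − 1(3.206) = 37.77
  U: 62.06 − 3(3.206) = 52.44
  P: 0 + 2(3.206) = 6.412
  R: 44.37 (inert)

6.41 kmol/h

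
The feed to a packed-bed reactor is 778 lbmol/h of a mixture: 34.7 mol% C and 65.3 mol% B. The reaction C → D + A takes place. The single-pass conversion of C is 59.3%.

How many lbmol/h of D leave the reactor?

C reacted = 0.593 × 270 = 160.1 lbmol/h; ν_C = −1, so ξ = 160.1/1 = 160.1 lbmol/h.
Outlet amounts (n = n₀ + ν ξ):
  C: 270 − 1(160.1) = 109.9
  D: 0 + 1(160.1) = 160.1
  A: 0 + 1(160.1) = 160.1
  B: 508 (inert)

160 lbmol/h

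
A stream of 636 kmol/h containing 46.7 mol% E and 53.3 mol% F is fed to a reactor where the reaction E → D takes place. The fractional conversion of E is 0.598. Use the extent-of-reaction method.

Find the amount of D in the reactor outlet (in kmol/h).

E reacted = 0.598 × 297 = 177.6 kmol/h; ν_E = −1, so ξ = 177.6/1 = 177.6 kmol/h.
Outlet amounts (n = n₀ + ν ξ):
  E: 297 − 1(177.6) = 119.4
  D: 0 + 1(177.6) = 177.6
  F: 339 (inert)

178 kmol/h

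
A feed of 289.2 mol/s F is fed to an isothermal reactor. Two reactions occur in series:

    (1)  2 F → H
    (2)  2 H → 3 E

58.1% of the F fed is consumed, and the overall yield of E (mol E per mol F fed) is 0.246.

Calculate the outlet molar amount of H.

36.6 mol/s

Conversion of F: F consumed = 2ξ₁ = 0.581 × 289.2 → ξ₁ = 84.01 mol/s.
Yield of E: 3ξ₂ / 289.2 = 0.246 → ξ₂ = 23.71 mol/s.
Outlet amounts (n = n₀ + Σ ν·ξ):
  F: 289.2 − 2(84.01) = 121.2
  H: 0 + 1(84.01) − 2(23.71) = 36.58
  E: 0 + 3(23.71) = 71.14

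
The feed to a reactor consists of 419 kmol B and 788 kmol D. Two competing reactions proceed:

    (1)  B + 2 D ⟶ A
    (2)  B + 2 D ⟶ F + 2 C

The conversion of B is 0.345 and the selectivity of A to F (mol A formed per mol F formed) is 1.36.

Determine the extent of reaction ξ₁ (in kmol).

Conversion of B: B consumed = 0.345 × 419 = 144.6 kmol = 1ξ₁ + 1ξ₂.
Selectivity: 1ξ₁ / (1ξ₂) = 1.36 → ξ₁ = 1.36 ξ₂.
Substitute: (1·1.36 + 1) ξ₂ = 144.6 → ξ₂ = 61.25 kmol, ξ₁ = 83.3 kmol.
Outlet amounts (n = n₀ + Σ ν·ξ):
  B: 419 − 1(83.3) − 1(61.25) = 274.4
  D: 788 − 2(83.3) − 2(61.25) = 498.9
  A: 0 + 1(83.3) = 83.3
  F: 0 + 1(61.25) = 61.25
  C: 0 + 2(61.25) = 122.5

ξ₁ = 83.3 kmol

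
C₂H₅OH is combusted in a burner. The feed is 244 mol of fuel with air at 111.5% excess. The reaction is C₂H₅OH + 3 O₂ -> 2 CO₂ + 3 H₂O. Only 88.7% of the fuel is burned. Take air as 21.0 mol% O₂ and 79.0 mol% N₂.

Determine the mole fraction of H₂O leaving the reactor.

0.0829

Stoichiometric O₂ = 3 × 244 = 732 mol; O₂ fed = 732 × 2.115 = 1548 mol.
N₂ fed = 1548 × 79/21 = 5824 mol.
Fuel reacted = 0.887 × 244 → ξ = 216.4 mol.
Outlet (n = n₀ + ν ξ):
  C₂H₅OH: 244 − 1(216.4) = 27.57
  O₂: 1548 − 3(216.4) = 898.9
  N₂: 5824 (inert)
  CO₂: 0 + 2(216.4) = 432.9
  H₂O: 0 + 3(216.4) = 649.3
Total out = 7833 mol; y_H₂O = 649.3 / 7833 = 0.08289.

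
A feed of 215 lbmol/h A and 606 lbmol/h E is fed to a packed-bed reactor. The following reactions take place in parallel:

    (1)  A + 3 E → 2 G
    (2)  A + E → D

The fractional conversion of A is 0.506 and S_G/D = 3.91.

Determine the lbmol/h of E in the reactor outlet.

353 lbmol/h

Conversion of A: A consumed = 0.506 × 215 = 108.8 lbmol/h = 1ξ₁ + 1ξ₂.
Selectivity: 2ξ₁ / (1ξ₂) = 3.91 → ξ₁ = 1.955 ξ₂.
Substitute: (1·1.955 + 1) ξ₂ = 108.8 → ξ₂ = 36.82 lbmol/h, ξ₁ = 71.97 lbmol/h.
Outlet amounts (n = n₀ + Σ ν·ξ):
  A: 215 − 1(71.97) − 1(36.82) = 106.2
  E: 606 − 3(71.97) − 1(36.82) = 353.3
  G: 0 + 2(71.97) = 143.9
  D: 0 + 1(36.82) = 36.82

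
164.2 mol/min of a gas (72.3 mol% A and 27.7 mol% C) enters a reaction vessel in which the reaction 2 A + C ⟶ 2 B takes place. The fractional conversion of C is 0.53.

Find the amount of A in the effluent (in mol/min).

C reacted = 0.53 × 45.48 = 24.11 mol/min; ν_C = −1, so ξ = 24.11/1 = 24.11 mol/min.
Outlet amounts (n = n₀ + ν ξ):
  A: 118.7 − 2(24.11) = 70.5
  C: 45.48 − 1(24.11) = 21.38
  B: 0 + 2(24.11) = 48.21

70.5 mol/min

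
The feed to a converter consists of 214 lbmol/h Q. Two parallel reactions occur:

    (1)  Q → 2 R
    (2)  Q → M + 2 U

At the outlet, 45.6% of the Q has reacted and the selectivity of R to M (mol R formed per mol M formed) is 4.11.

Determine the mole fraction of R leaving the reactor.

Conversion of Q: Q consumed = 0.456 × 214 = 97.58 lbmol/h = 1ξ₁ + 1ξ₂.
Selectivity: 2ξ₁ / (1ξ₂) = 4.11 → ξ₁ = 2.055 ξ₂.
Substitute: (1·2.055 + 1) ξ₂ = 97.58 → ξ₂ = 31.94 lbmol/h, ξ₁ = 65.64 lbmol/h.
Outlet amounts (n = n₀ + Σ ν·ξ):
  Q: 214 − 1(65.64) − 1(31.94) = 116.4
  R: 0 + 2(65.64) = 131.3
  M: 0 + 1(31.94) = 31.94
  U: 0 + 2(31.94) = 63.88
Total out = 343.5 lbmol/h; y_R = 131.3 / 343.5 = 0.3822.

0.382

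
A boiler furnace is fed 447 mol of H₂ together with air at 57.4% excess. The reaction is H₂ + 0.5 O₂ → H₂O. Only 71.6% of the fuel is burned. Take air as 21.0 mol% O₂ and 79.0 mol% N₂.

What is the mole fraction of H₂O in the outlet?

0.163

Stoichiometric O₂ = 0.5 × 447 = 223.5 mol; O₂ fed = 223.5 × 1.574 = 351.8 mol.
N₂ fed = 351.8 × 79/21 = 1323 mol.
Fuel reacted = 0.716 × 447 → ξ = 320.1 mol.
Outlet (n = n₀ + ν ξ):
  H₂: 447 − 1(320.1) = 126.9
  O₂: 351.8 − 0.5(320.1) = 191.8
  N₂: 1323 (inert)
  H₂O: 0 + 1(320.1) = 320.1
Total out = 1962 mol; y_H₂O = 320.1 / 1962 = 0.1631.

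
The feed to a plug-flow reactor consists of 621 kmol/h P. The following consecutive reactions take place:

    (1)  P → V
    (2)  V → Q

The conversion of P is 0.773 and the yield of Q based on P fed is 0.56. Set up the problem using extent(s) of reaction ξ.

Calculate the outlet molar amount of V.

132 kmol/h

Conversion of P: P consumed = 1ξ₁ = 0.773 × 621 → ξ₁ = 480 kmol/h.
Yield of Q: 1ξ₂ / 621 = 0.56 → ξ₂ = 347.8 kmol/h.
Outlet amounts (n = n₀ + Σ ν·ξ):
  P: 621 − 1(480) = 141
  V: 0 + 1(480) − 1(347.8) = 132.3
  Q: 0 + 1(347.8) = 347.8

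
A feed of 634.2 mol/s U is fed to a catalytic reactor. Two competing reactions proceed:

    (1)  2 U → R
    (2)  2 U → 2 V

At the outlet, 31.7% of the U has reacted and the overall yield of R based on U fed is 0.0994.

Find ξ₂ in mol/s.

Yield of R: 1ξ₁ / 634.2 = 0.0994 → ξ₁ = 63.04 mol/s.
Conversion of U: 2ξ₁ + 2ξ₂ = 0.317 × 634.2 = 201 → ξ₂ = 37.48 mol/s.
Outlet amounts (n = n₀ + Σ ν·ξ):
  U: 634.2 − 2(63.04) − 2(37.48) = 433.2
  R: 0 + 1(63.04) = 63.04
  V: 0 + 2(37.48) = 74.96

ξ₂ = 37.5 mol/s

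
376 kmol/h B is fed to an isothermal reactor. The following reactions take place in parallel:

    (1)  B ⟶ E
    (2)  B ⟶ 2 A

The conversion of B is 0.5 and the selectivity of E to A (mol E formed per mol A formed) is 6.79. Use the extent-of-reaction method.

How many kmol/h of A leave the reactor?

25.8 kmol/h

Conversion of B: B consumed = 0.5 × 376 = 188 kmol/h = 1ξ₁ + 1ξ₂.
Selectivity: 1ξ₁ / (2ξ₂) = 6.79 → ξ₁ = 13.58 ξ₂.
Substitute: (1·13.58 + 1) ξ₂ = 188 → ξ₂ = 12.89 kmol/h, ξ₁ = 175.1 kmol/h.
Outlet amounts (n = n₀ + Σ ν·ξ):
  B: 376 − 1(175.1) − 1(12.89) = 188
  E: 0 + 1(175.1) = 175.1
  A: 0 + 2(12.89) = 25.79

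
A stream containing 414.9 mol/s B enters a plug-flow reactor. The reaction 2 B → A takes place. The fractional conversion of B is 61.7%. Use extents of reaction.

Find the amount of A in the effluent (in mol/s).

B reacted = 0.617 × 414.9 = 256 mol/s; ν_B = −2, so ξ = 256/2 = 128 mol/s.
Outlet amounts (n = n₀ + ν ξ):
  B: 414.9 − 2(128) = 158.9
  A: 0 + 1(128) = 128

128 mol/s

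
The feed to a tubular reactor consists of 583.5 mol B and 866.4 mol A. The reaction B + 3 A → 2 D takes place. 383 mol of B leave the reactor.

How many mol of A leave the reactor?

For B: n = n₀ − 1ξ → 383 = 583.5 − 1ξ, giving ξ = 200.5 mol.
Outlet amounts (n = n₀ + ν ξ):
  B: 583.5 − 1(200.5) = 383
  A: 866.4 − 3(200.5) = 264.9
  D: 0 + 2(200.5) = 401

265 mol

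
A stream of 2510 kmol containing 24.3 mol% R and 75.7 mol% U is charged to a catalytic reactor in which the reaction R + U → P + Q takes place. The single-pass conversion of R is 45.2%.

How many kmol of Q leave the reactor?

276 kmol

R reacted = 0.452 × 609.9 = 275.7 kmol; ν_R = −1, so ξ = 275.7/1 = 275.7 kmol.
Outlet amounts (n = n₀ + ν ξ):
  R: 609.9 − 1(275.7) = 334.2
  U: 1900 − 1(275.7) = 1624
  P: 0 + 1(275.7) = 275.7
  Q: 0 + 1(275.7) = 275.7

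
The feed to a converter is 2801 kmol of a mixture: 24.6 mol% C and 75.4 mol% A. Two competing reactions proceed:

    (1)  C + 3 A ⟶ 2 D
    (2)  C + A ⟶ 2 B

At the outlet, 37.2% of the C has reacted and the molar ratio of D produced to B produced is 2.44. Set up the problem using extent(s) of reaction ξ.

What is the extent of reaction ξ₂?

Conversion of C: C consumed = 0.372 × 689 = 256.3 kmol = 1ξ₁ + 1ξ₂.
Selectivity: 2ξ₁ / (2ξ₂) = 2.44 → ξ₁ = 2.44 ξ₂.
Substitute: (1·2.44 + 1) ξ₂ = 256.3 → ξ₂ = 74.51 kmol, ξ₁ = 181.8 kmol.
Outlet amounts (n = n₀ + Σ ν·ξ):
  C: 689 − 1(181.8) − 1(74.51) = 432.7
  A: 2112 − 3(181.8) − 1(74.51) = 1492
  D: 0 + 2(181.8) = 363.6
  B: 0 + 2(74.51) = 149

ξ₂ = 74.5 kmol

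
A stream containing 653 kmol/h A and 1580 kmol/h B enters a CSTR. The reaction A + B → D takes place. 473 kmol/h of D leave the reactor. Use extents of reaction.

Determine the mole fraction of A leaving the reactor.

For D: n = n₀ + 1ξ → 473 = 0 + 1ξ, giving ξ = 473 kmol/h.
Outlet amounts (n = n₀ + ν ξ):
  A: 653 − 1(473) = 180
  B: 1580 − 1(473) = 1107
  D: 0 + 1(473) = 473
Total out = 1760 kmol/h; y_A = 180 / 1760 = 0.1023.

0.102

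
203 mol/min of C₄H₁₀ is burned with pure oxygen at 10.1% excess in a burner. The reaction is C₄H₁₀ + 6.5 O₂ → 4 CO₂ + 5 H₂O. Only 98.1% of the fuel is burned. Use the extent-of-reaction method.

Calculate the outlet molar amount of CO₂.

Stoichiometric O₂ = 6.5 × 203 = 1320 mol/min; O₂ fed = 1320 × 1.101 = 1453 mol/min.
Fuel reacted = 0.981 × 203 → ξ = 199.1 mol/min.
Outlet (n = n₀ + ν ξ):
  C₄H₁₀: 203 − 1(199.1) = 3.857
  O₂: 1453 − 6.5(199.1) = 158.3
  CO₂: 0 + 4(199.1) = 796.6
  H₂O: 0 + 5(199.1) = 995.7

797 mol/min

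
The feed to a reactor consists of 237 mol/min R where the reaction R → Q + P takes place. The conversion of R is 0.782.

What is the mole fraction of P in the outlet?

R reacted = 0.782 × 237 = 185.3 mol/min; ν_R = −1, so ξ = 185.3/1 = 185.3 mol/min.
Outlet amounts (n = n₀ + ν ξ):
  R: 237 − 1(185.3) = 51.67
  Q: 0 + 1(185.3) = 185.3
  P: 0 + 1(185.3) = 185.3
Total out = 422.3 mol/min; y_P = 185.3 / 422.3 = 0.4388.

0.439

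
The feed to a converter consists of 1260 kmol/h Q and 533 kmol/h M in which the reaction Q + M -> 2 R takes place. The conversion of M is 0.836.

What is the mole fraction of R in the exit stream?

0.497

M reacted = 0.836 × 533 = 445.6 kmol/h; ν_M = −1, so ξ = 445.6/1 = 445.6 kmol/h.
Outlet amounts (n = n₀ + ν ξ):
  Q: 1260 − 1(445.6) = 814.4
  M: 533 − 1(445.6) = 87.41
  R: 0 + 2(445.6) = 891.2
Total out = 1793 kmol/h; y_R = 891.2 / 1793 = 0.497.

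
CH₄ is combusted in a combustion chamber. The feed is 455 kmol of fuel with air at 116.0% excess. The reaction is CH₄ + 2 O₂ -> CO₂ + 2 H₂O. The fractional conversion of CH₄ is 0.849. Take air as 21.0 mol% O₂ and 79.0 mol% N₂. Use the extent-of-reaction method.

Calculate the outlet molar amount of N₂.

7390 kmol

Stoichiometric O₂ = 2 × 455 = 910 kmol; O₂ fed = 910 × 2.160 = 1966 kmol.
N₂ fed = 1966 × 79/21 = 7394 kmol.
Fuel reacted = 0.849 × 455 → ξ = 386.3 kmol.
Outlet (n = n₀ + ν ξ):
  CH₄: 455 − 1(386.3) = 68.7
  O₂: 1966 − 2(386.3) = 1193
  N₂: 7394 (inert)
  CO₂: 0 + 1(386.3) = 386.3
  H₂O: 0 + 2(386.3) = 772.6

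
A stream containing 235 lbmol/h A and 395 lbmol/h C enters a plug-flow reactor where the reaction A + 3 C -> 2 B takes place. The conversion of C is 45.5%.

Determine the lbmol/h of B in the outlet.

C reacted = 0.455 × 395 = 179.7 lbmol/h; ν_C = −3, so ξ = 179.7/3 = 59.91 lbmol/h.
Outlet amounts (n = n₀ + ν ξ):
  A: 235 − 1(59.91) = 175.1
  C: 395 − 3(59.91) = 215.3
  B: 0 + 2(59.91) = 119.8

120 lbmol/h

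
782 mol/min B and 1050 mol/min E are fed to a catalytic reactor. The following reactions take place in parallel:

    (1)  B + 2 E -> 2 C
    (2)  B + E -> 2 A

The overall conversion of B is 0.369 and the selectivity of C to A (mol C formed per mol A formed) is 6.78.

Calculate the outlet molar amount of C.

503 mol/min

Conversion of B: B consumed = 0.369 × 782 = 288.6 mol/min = 1ξ₁ + 1ξ₂.
Selectivity: 2ξ₁ / (2ξ₂) = 6.78 → ξ₁ = 6.78 ξ₂.
Substitute: (1·6.78 + 1) ξ₂ = 288.6 → ξ₂ = 37.09 mol/min, ξ₁ = 251.5 mol/min.
Outlet amounts (n = n₀ + Σ ν·ξ):
  B: 782 − 1(251.5) − 1(37.09) = 493.4
  E: 1050 − 2(251.5) − 1(37.09) = 510
  C: 0 + 2(251.5) = 502.9
  A: 0 + 2(37.09) = 74.18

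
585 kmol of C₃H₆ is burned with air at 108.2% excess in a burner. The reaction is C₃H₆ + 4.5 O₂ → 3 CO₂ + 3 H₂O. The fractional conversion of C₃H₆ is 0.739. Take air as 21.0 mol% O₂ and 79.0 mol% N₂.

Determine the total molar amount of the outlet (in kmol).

26900 kmol

Stoichiometric O₂ = 4.5 × 585 = 2632 kmol; O₂ fed = 2632 × 2.082 = 5481 kmol.
N₂ fed = 5481 × 79/21 = 20620 kmol.
Fuel reacted = 0.739 × 585 → ξ = 432.3 kmol.
Outlet (n = n₀ + ν ξ):
  C₃H₆: 585 − 1(432.3) = 152.7
  O₂: 5481 − 4.5(432.3) = 3535
  N₂: 20620 (inert)
  CO₂: 0 + 3(432.3) = 1297
  H₂O: 0 + 3(432.3) = 1297
Total out = 152.7 + 3535 + 20620 + 1297 + 1297 = 26900 kmol.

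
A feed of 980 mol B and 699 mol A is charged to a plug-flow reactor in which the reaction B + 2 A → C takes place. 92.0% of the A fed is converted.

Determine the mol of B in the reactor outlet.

658 mol

A reacted = 0.92 × 699 = 643.1 mol; ν_A = −2, so ξ = 643.1/2 = 321.5 mol.
Outlet amounts (n = n₀ + ν ξ):
  B: 980 − 1(321.5) = 658.5
  A: 699 − 2(321.5) = 55.92
  C: 0 + 1(321.5) = 321.5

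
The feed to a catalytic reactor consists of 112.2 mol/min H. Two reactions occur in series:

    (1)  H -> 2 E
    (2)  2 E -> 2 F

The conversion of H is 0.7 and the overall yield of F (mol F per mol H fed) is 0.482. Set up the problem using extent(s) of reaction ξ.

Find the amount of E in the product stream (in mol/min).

103 mol/min

Conversion of H: H consumed = 1ξ₁ = 0.7 × 112.2 → ξ₁ = 78.54 mol/min.
Yield of F: 2ξ₂ / 112.2 = 0.482 → ξ₂ = 27.04 mol/min.
Outlet amounts (n = n₀ + Σ ν·ξ):
  H: 112.2 − 1(78.54) = 33.66
  E: 0 + 2(78.54) − 2(27.04) = 103
  F: 0 + 2(27.04) = 54.08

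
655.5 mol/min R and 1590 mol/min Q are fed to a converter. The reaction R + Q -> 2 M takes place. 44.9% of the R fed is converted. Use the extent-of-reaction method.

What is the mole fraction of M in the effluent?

0.262

R reacted = 0.449 × 655.5 = 294.3 mol/min; ν_R = −1, so ξ = 294.3/1 = 294.3 mol/min.
Outlet amounts (n = n₀ + ν ξ):
  R: 655.5 − 1(294.3) = 361.2
  Q: 1590 − 1(294.3) = 1296
  M: 0 + 2(294.3) = 588.6
Total out = 2246 mol/min; y_M = 588.6 / 2246 = 0.2621.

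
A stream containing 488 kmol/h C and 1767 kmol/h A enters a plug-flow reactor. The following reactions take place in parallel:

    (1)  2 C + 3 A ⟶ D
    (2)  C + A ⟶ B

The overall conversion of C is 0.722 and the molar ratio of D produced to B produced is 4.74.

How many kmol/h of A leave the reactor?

1260 kmol/h

Conversion of C: C consumed = 0.722 × 488 = 352.3 kmol/h = 2ξ₁ + 1ξ₂.
Selectivity: 1ξ₁ / (1ξ₂) = 4.74 → ξ₁ = 4.74 ξ₂.
Substitute: (2·4.74 + 1) ξ₂ = 352.3 → ξ₂ = 33.62 kmol/h, ξ₁ = 159.4 kmol/h.
Outlet amounts (n = n₀ + Σ ν·ξ):
  C: 488 − 2(159.4) − 1(33.62) = 135.7
  A: 1767 − 3(159.4) − 1(33.62) = 1255
  D: 0 + 1(159.4) = 159.4
  B: 0 + 1(33.62) = 33.62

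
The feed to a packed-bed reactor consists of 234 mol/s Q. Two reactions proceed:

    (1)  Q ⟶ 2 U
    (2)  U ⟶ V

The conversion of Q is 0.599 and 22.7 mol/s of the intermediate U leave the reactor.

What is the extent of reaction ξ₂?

Conversion of Q: Q consumed = 1ξ₁ = 0.599 × 234 → ξ₁ = 140.2 mol/s.
U balance: n_U = 0 + 2ξ₁ − 1ξ₂ = 22.7 → ξ₂ = (2·140.2 − 22.7)/1 = 257.6 mol/s.
Outlet amounts (n = n₀ + Σ ν·ξ):
  Q: 234 − 1(140.2) = 93.83
  U: 0 + 2(140.2) − 1(257.6) = 22.7
  V: 0 + 1(257.6) = 257.6

ξ₂ = 258 mol/s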